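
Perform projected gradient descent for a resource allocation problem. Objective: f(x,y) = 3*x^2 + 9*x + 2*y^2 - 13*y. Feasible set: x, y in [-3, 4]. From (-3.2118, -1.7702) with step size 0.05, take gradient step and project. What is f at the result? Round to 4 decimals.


Step 1: Compute gradient at (-3.2118, -1.7702).
grad_x = 2*3*-3.2118 + 9 = -10.2708
grad_y = 2*2*-1.7702 - 13 = -20.0808
Step 2: Gradient step.
x_raw = -3.2118 - 0.05*-10.2708 = -2.6983
y_raw = -1.7702 - 0.05*-20.0808 = -0.7662
Step 3: Project onto [-3, 4].
x_proj = clip(-2.6983) = -2.6983
y_proj = clip(-0.7662) = -0.7662
Step 4: Evaluate f.
f(-2.6983, -0.7662) = 8.6916


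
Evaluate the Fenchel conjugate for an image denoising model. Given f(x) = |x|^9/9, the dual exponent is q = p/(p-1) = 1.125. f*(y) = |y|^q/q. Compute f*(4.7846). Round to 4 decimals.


The conjugate exponent q satisfies 1/p + 1/q = 1.
p = 9, so q = 9/(9 - 1) = 1.125
|y|^q = 4.7846^1.125 = 5.8187
f*(4.7846) = 5.8187 / 1.125 = 5.1722


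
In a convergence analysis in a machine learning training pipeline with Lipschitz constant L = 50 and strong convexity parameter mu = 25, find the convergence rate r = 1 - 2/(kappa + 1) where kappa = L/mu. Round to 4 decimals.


Step 1: Compute the condition number.
kappa = L/mu = 50/25 = 2.0
Step 2: Compute the convergence rate.
r = 1 - 2/(kappa + 1) = 1 - 2*mu/(L + mu) = (L - mu)/(L + mu) = 25/75 = 0.3333


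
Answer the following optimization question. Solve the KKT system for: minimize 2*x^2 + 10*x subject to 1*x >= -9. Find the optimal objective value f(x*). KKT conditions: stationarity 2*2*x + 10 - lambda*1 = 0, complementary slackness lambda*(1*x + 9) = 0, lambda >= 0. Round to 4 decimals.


Step 1: Try lambda = 0 (constraint inactive).
Stationarity: 2*2*x + 10 = 0
x* = -10/(2*2) = -2.5
Check constraint: 1*-2.5 = -2.5 >= -9 -- satisfied.
Step 2: Compute optimal value.
f(x*) = 2*(-2.5)^2 + 10*(-2.5) = -12.5


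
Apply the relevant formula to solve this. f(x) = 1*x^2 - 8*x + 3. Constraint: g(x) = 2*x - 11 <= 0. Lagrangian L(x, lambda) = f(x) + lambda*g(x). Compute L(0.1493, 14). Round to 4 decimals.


Step 1: Evaluate f(x).
f(0.1493) = 1*0.1493^2 - 8*0.1493 + 3 = 1.8279
Step 2: Evaluate g(x).
g(0.1493) = 2*0.1493 - 11 = -10.7014
Step 3: Compute Lagrangian.
L = 1.8279 + 14*-10.7014 = -147.9917


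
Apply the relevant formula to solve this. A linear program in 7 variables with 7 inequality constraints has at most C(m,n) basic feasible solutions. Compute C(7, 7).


Each vertex corresponds to some choice of n active constraints out of m, so the number of vertices is at most C(m, n) = m! / (n!(m-n)!).
m = 7, n = 7
Numerator: 7 * 6 * 5 * 4 * 3 * 2 * 1
Denominator: 7! = 5040
C(7, 7) = 1


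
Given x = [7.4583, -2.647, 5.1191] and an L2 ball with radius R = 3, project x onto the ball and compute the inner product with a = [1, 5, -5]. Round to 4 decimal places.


Step 1: Compute ||x|| (intermediates to 6 decimals).
||x|| = sqrt(7.4583^2 + (-2.647)^2 + 5.1191^2) = 9.425393
Step 2: Project.
Since ||x|| > R, scale = R/||x|| = 3/9.425393 = 0.318289, proj(x) = scale * x
proj(x) = [2.373895, -0.842511, 1.629353]
Step 3: Dot product.
a^T * proj(x) = 1*2.373895 + 5*(-0.842511) - 5*1.629353 = -9.9854


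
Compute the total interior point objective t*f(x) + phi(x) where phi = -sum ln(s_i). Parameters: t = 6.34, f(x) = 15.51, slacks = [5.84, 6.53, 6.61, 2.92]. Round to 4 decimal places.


Step 1: Compute log-barrier.
ln values: [1.7647, 1.8764, 1.8886, 1.0716]
phi = -(1.7647 + 1.8764 + 1.8886 + 1.0716) = -6.6013
Step 2: Compute augmented objective.
t*f(x) = 6.34*15.51 = 98.3334
Total = 98.3334 - 6.6013 = 91.7321


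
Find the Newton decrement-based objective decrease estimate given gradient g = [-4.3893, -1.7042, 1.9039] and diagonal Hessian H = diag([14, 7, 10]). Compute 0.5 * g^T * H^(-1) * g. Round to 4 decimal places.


Step 1: H is diagonal, so H^(-1) * g = [-0.3135, -0.2435, 0.1904].
Step 2: g^T H^(-1) g = sum_i g_i^2 / H_ii
  = (-4.3893)^2/14 + (-1.7042)^2/7 + (1.9039)^2/10
  = 1.3761 + 0.4149 + 0.3625 = 2.1535
Step 3: Objective decrease = 0.5 * g^T H^(-1) g = 1.0768


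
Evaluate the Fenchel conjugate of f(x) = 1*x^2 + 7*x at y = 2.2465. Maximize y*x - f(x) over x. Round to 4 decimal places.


f*(y) = sup_x {y*x - a*x^2 - b*x} = sup_x {(y-b)*x - a*x^2}
FOC: (y - b) - 2a*x = 0 => x* = (y - b)/(2a)
x* = (2.2465 - 7)/(2*1) = -2.3768
f*(2.2465) = (y-b)^2/(4a) = (2.2465 - 7)^2/(4*1)
= 22.5958/4 = 5.6489


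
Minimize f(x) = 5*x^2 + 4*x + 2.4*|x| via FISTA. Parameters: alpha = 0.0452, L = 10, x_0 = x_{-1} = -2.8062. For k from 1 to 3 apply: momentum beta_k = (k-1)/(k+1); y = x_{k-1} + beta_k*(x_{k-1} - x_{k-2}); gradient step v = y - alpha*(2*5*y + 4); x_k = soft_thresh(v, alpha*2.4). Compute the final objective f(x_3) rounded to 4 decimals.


FISTA on f(x) = 5*x^2 + 4*x + 2.4*|x|
L = 10, alpha = 0.0452
Iteration 1: beta = 0.0, y = -2.8062 + 0.0*(-2.8062 + 2.8062) = -2.8062
  grad(y) = -24.062, v = y - alpha*grad = -1.7186
  prox(v) = soft_thresh(-1.7186, 0.1085) = -1.6101
Iteration 2: beta = 0.3333, y = -1.6101 + 0.3333*(-1.6101 + 2.8062) = -1.2114
  grad(y) = -8.1142, v = y - alpha*grad = -0.8447
  prox(v) = soft_thresh(-0.8447, 0.1085) = -0.7362
Iteration 3: beta = 0.5, y = -0.7362 + 0.5*(-0.7362 + 1.6101) = -0.2992
  grad(y) = 1.0079, v = y - alpha*grad = -0.3448
  prox(v) = soft_thresh(-0.3448, 0.1085) = -0.2363
f(x_3) = 5*(-0.2363)^2 + 4*(-0.2363) + 2.4*|-0.2363| = -0.0989


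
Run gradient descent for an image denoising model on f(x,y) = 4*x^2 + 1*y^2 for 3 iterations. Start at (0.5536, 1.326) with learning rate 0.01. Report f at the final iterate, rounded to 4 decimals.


Gradient descent on f(x,y) = 4*x^2 + 1*y^2.
Starting point: (0.5536, 1.326), alpha = 0.01
Step 1: grad_x = 2*4*0.5536 = 4.4288, grad_y = 2*1*1.326 = 2.652
  x_1 = 0.5536 - 0.01*4.4288 = 0.5093
  y_1 = 1.326 - 0.01*2.652 = 1.2995
Step 2: grad_x = 2*4*0.5093 = 4.0745, grad_y = 2*1*1.2995 = 2.599
  x_2 = 0.5093 - 0.01*4.0745 = 0.4686
  y_2 = 1.2995 - 0.01*2.599 = 1.2735
Step 3: grad_x = 2*4*0.4686 = 3.7485, grad_y = 2*1*1.2735 = 2.547
  x_3 = 0.4686 - 0.01*3.7485 = 0.4311
  y_3 = 1.2735 - 0.01*2.547 = 1.248
f(0.4311, 1.248) = 4*0.4311^2 + 1*1.248^2 = 2.3009


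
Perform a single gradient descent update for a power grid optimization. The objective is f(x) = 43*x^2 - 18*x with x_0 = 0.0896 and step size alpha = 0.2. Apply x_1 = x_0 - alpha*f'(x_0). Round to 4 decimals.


We compute the gradient at x_0 and apply the update.
f'(x) = 86*x - 18
f'(0.0896) = 86*0.0896 - 18 = -10.2944
x_1 = 0.0896 - 0.2*-10.2944 = 2.1485


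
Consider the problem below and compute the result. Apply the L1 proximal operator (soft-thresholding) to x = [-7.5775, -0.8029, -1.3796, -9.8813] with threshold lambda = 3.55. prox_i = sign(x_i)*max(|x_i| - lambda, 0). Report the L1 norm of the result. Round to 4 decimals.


Soft-thresholding with lambda = 3.55:
prox(-7.5775) = sign(-7.5775)*max(|-7.5775| - 3.55, 0) = -4.0275
prox(-0.8029) = sign(-0.8029)*max(|-0.8029| - 3.55, 0) = 0.0
prox(-1.3796) = sign(-1.3796)*max(|-1.3796| - 3.55, 0) = 0.0
prox(-9.8813) = sign(-9.8813)*max(|-9.8813| - 3.55, 0) = -6.3313
prox(x) = [-4.0275, 0.0, 0.0, -6.3313]
||prox(x)||_1 = 4.0275 + 0.0 + 0.0 + 6.3313 = 10.3588


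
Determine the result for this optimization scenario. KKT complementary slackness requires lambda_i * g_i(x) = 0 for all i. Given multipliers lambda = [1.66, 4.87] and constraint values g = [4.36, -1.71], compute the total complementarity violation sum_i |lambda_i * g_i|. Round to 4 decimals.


KKT complementary slackness check:
lambda_1 * g_1 = 1.66 * 4.36 = 7.2376
lambda_2 * g_2 = 4.87 * -1.71 = -8.3277
Total violation = 7.2376 + 8.3277 = 15.5653


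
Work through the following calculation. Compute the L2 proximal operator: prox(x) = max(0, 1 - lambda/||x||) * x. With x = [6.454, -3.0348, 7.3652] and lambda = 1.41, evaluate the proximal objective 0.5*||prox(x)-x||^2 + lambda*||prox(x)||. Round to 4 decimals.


Step 1: Compute ||x||.
||x|| = 10.2523
Step 2: Compute scaling factor.
scale = max(0, 1 - 1.41/10.2523) = 0.8625
Step 3: prox(x) = [5.5664, -2.6174, 6.3523]
||prox(x)|| = 8.8423
Step 4: Proximal objective.
0.5*||prox-x||^2 = 0.9941
lambda*||prox|| = 12.4676
Total = 13.4617


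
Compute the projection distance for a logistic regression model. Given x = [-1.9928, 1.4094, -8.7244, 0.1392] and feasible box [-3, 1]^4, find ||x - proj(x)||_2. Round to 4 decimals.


Project each component onto [-3, 1].
clip(-1.9928) = -1.9928, clip(1.4094) = 1.0, clip(-8.7244) = -3.0, clip(0.1392) = 0.1392
Projection = [-1.9928, 1.0, -3.0, 0.1392]
Squared diffs: [0.0, 0.1676, 32.7688, 0.0]
Distance = sqrt(32.9364) = 5.739


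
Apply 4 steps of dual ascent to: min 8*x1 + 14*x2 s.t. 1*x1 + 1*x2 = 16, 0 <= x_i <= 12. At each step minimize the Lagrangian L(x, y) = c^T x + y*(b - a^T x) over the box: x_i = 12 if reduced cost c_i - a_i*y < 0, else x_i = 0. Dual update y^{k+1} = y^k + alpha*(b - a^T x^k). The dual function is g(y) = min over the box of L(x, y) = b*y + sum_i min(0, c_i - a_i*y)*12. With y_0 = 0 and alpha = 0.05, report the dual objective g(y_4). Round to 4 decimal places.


Dual ascent for LP: min 8*x1 + 14*x2, 1*x1 + 1*x2 = 16, 0 <= x_i <= 12
Step 1: y^k = 0.0, reduced costs: (8.0, 14.0)
  x^k = (0.0, 0.0), subgradient = b - a^T x = 16.0
  y^{k+1} = 0.0 + 0.05*16.0 = 0.8
Step 2: y^k = 0.8, reduced costs: (7.2, 13.2)
  x^k = (0.0, 0.0), subgradient = b - a^T x = 16.0
  y^{k+1} = 0.8 + 0.05*16.0 = 1.6
Step 3: y^k = 1.6, reduced costs: (6.4, 12.4)
  x^k = (0.0, 0.0), subgradient = b - a^T x = 16.0
  y^{k+1} = 1.6 + 0.05*16.0 = 2.4
Step 4: y^k = 2.4, reduced costs: (5.6, 11.6)
  x^k = (0.0, 0.0), subgradient = b - a^T x = 16.0
  y^{k+1} = 2.4 + 0.05*16.0 = 3.2
Dual objective at y_4 = 3.2: reduced costs (4.8, 10.8), box minimizer x = (0.0, 0.0)
g(y_4) = b*y + (c1 - a1*y)*x1 + (c2 - a2*y)*x2 = 16*3.2 + 4.8*0.0 + 10.8*0.0 = 51.2 + 0.0 + 0.0 = 51.2


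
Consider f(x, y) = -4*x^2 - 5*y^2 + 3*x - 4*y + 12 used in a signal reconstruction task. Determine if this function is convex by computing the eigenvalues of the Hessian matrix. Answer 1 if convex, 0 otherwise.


The Hessian of f(x,y) = -4*x^2 - 5*y^2 + 3*x - 4*y + 12 is:
H = [[-8, 0], [0, -10]]
Trace = -8 - 10 = -18
Determinant = -8*-10 - (0)^2 = 80
Discriminant = (-18)^2 - 4*80 = 4.0
Eigenvalues: lambda_1 = -10.0, lambda_2 = -8.0
The function is not convex.

0


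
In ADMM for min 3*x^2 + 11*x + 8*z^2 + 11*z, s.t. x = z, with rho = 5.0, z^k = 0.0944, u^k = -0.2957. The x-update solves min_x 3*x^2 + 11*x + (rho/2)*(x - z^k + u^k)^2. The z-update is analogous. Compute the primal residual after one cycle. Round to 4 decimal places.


ADMM iteration with rho = 5.0, z^k = 0.0944, u^k = -0.2957
Step 1: x-update.
Minimize 3*x^2 + 11*x + (5.0/2)*(x - 0.0944 - 0.2957)^2
FOC: (2*3 + 5.0)*x = -11 + 5.0*(0.0944 + 0.2957)
x^{k+1} = -0.8227
Step 2: z-update.
Minimize 8*z^2 + 11*z + (5.0/2)*(-0.8227 - z - 0.2957)^2
FOC: (2*8 + 5.0)*z = -11 + 5.0*(-0.8227 - 0.2957)
z^{k+1} = -0.7901
Step 3: u-update.
u^{k+1} = -0.2957 - 0.8227 + 0.7901 = -0.3283
Step 4: Primal residual = |-0.8227 + 0.7901| = 0.0326


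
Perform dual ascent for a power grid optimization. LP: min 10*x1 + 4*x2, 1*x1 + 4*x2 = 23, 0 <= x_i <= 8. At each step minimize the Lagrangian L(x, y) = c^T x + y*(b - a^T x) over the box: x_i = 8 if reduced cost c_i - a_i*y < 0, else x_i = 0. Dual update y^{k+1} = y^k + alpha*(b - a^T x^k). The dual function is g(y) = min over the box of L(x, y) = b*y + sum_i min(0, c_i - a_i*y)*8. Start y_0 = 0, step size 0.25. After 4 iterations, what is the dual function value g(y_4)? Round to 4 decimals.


Dual ascent for LP: min 10*x1 + 4*x2, 1*x1 + 4*x2 = 23, 0 <= x_i <= 8
Step 1: y^k = 0.0, reduced costs: (10.0, 4.0)
  x^k = (0.0, 0.0), subgradient = b - a^T x = 23.0
  y^{k+1} = 0.0 + 0.25*23.0 = 5.75
Step 2: y^k = 5.75, reduced costs: (4.25, -19.0)
  x^k = (0.0, 8.0), subgradient = b - a^T x = -9.0
  y^{k+1} = 5.75 + 0.25*-9.0 = 3.5
Step 3: y^k = 3.5, reduced costs: (6.5, -10.0)
  x^k = (0.0, 8.0), subgradient = b - a^T x = -9.0
  y^{k+1} = 3.5 + 0.25*-9.0 = 1.25
Step 4: y^k = 1.25, reduced costs: (8.75, -1.0)
  x^k = (0.0, 8.0), subgradient = b - a^T x = -9.0
  y^{k+1} = 1.25 + 0.25*-9.0 = -1.0
Dual objective at y_4 = -1.0: reduced costs (11.0, 8.0), box minimizer x = (0.0, 0.0)
g(y_4) = b*y + (c1 - a1*y)*x1 + (c2 - a2*y)*x2 = 23*(-1.0) + 11.0*0.0 + 8.0*0.0 = -23.0 + 0.0 + 0.0 = -23.0


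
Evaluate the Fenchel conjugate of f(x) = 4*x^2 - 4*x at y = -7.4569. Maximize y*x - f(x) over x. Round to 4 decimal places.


f*(y) = sup_x {y*x - a*x^2 - b*x} = sup_x {(y-b)*x - a*x^2}
FOC: (y - b) - 2a*x = 0 => x* = (y - b)/(2a)
x* = (-7.4569 + 4)/(2*4) = -0.4321
f*(-7.4569) = (y-b)^2/(4a) = (-7.4569 + 4)^2/(4*4)
= 11.9502/16 = 0.7469


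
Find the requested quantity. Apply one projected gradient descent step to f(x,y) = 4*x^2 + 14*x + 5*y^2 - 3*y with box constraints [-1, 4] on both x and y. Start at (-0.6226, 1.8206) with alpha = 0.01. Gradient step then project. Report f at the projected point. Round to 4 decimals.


Step 1: Compute gradient at (-0.6226, 1.8206).
grad_x = 2*4*-0.6226 + 14 = 9.0192
grad_y = 2*5*1.8206 - 3 = 15.206
Step 2: Gradient step.
x_raw = -0.6226 - 0.01*9.0192 = -0.7128
y_raw = 1.8206 - 0.01*15.206 = 1.6685
Step 3: Project onto [-1, 4].
x_proj = clip(-0.7128) = -0.7128
y_proj = clip(1.6685) = 1.6685
Step 4: Evaluate f.
f(-0.7128, 1.6685) = 0.9677


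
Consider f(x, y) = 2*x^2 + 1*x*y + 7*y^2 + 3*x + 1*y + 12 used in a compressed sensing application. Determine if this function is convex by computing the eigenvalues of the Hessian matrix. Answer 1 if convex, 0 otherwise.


The Hessian of f(x,y) = 2*x^2 + 1*x*y + 7*y^2 + 3*x + 1*y + 12 is:
H = [[4, 1], [1, 14]]
Trace = 4 + 14 = 18
Determinant = 4*14 - (1)^2 = 55
Discriminant = (18)^2 - 4*55 = 104.0
Eigenvalues: lambda_1 = 3.901, lambda_2 = 14.099
The function is convex.

1


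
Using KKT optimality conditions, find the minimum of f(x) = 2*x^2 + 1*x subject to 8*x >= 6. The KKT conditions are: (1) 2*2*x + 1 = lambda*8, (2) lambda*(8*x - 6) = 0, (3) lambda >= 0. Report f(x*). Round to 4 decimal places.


Step 1: Try lambda = 0 (constraint inactive).
x_unc = -1/(2*2) = -0.25
Check: 8*-0.25 = -2.0 < 6 -- violated!
Step 2: Constraint must be active: 8*x = 6
x* = 6/8 = 0.75
lambda = (2*2*0.75 + 1)/8 = 0.5
Step 3: Compute optimal value.
f(x*) = 2*0.75^2 + 1*0.75 = 1.875


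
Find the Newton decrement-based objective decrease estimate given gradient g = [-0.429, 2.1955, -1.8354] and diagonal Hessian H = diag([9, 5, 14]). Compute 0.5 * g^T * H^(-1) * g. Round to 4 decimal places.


Step 1: H is diagonal, so H^(-1) * g = [-0.0477, 0.4391, -0.1311].
Step 2: g^T H^(-1) g = sum_i g_i^2 / H_ii
  = (-0.429)^2/9 + (2.1955)^2/5 + (-1.8354)^2/14
  = 0.0204 + 0.964 + 0.2406 = 1.2251
Step 3: Objective decrease = 0.5 * g^T H^(-1) g = 0.6126


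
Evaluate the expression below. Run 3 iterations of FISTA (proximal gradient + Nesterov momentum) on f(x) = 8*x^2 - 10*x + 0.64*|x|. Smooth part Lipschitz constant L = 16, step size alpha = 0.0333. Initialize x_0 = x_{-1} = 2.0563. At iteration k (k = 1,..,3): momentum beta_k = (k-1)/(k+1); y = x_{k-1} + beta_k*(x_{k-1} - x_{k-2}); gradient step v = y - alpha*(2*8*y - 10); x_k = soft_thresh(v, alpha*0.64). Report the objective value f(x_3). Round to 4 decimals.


FISTA on f(x) = 8*x^2 - 10*x + 0.64*|x|
L = 16, alpha = 0.0333
Iteration 1: beta = 0.0, y = 2.0563 + 0.0*(2.0563 - 2.0563) = 2.0563
  grad(y) = 22.9008, v = y - alpha*grad = 1.2937
  prox(v) = soft_thresh(1.2937, 0.0213) = 1.2724
Iteration 2: beta = 0.3333, y = 1.2724 + 0.3333*(1.2724 - 2.0563) = 1.0111
  grad(y) = 6.1774, v = y - alpha*grad = 0.8054
  prox(v) = soft_thresh(0.8054, 0.0213) = 0.7841
Iteration 3: beta = 0.5, y = 0.7841 + 0.5*(0.7841 - 1.2724) = 0.5399
  grad(y) = -1.3615, v = y - alpha*grad = 0.5852
  prox(v) = soft_thresh(0.5852, 0.0213) = 0.5639
f(x_3) = 8*0.5639^2 - 10*0.5639 + 0.64*|0.5639| = -2.7342


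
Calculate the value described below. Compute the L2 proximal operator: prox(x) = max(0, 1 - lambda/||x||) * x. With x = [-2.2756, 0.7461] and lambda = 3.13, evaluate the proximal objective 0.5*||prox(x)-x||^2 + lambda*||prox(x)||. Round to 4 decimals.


Step 1: Compute ||x||.
||x|| = 2.3948
Step 2: Compute scaling factor.
scale = max(0, 1 - 3.13/2.3948) = 0.0
Step 3: prox(x) = [-0.0, 0.0]
||prox(x)|| = 0.0
Step 4: Proximal objective.
0.5*||prox-x||^2 = 2.8675
lambda*||prox|| = 0.0
Total = 2.8675


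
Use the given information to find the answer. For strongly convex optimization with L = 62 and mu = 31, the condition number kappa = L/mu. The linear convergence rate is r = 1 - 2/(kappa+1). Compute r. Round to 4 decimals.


Step 1: Compute the condition number.
kappa = L/mu = 62/31 = 2.0
Step 2: Compute the convergence rate.
r = 1 - 2/(kappa + 1) = 1 - 2*mu/(L + mu) = (L - mu)/(L + mu) = 31/93 = 0.3333


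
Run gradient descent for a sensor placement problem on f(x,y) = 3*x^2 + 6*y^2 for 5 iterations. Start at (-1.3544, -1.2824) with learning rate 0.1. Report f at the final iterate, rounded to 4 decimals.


Gradient descent on f(x,y) = 3*x^2 + 6*y^2.
Starting point: (-1.3544, -1.2824), alpha = 0.1
Step 1: grad_x = 2*3*-1.3544 = -8.1264, grad_y = 2*6*-1.2824 = -15.3888
  x_1 = -1.3544 - 0.1*-8.1264 = -0.5418
  y_1 = -1.2824 - 0.1*-15.3888 = 0.2565
Step 2: grad_x = 2*3*-0.5418 = -3.2506, grad_y = 2*6*0.2565 = 3.0778
  x_2 = -0.5418 - 0.1*-3.2506 = -0.2167
  y_2 = 0.2565 - 0.1*3.0778 = -0.0513
Step 3: grad_x = 2*3*-0.2167 = -1.3002, grad_y = 2*6*-0.0513 = -0.6156
  x_3 = -0.2167 - 0.1*-1.3002 = -0.0867
  y_3 = -0.0513 - 0.1*-0.6156 = 0.0103
Step 4: grad_x = 2*3*-0.0867 = -0.5201, grad_y = 2*6*0.0103 = 0.1231
  x_4 = -0.0867 - 0.1*-0.5201 = -0.0347
  y_4 = 0.0103 - 0.1*0.1231 = -0.0021
Step 5: grad_x = 2*3*-0.0347 = -0.208, grad_y = 2*6*-0.0021 = -0.0246
  x_5 = -0.0347 - 0.1*-0.208 = -0.0139
  y_5 = -0.0021 - 0.1*-0.0246 = 0.0004
f(-0.0139, 0.0004) = 3*(-0.0139)^2 + 6*0.0004^2 = 0.0006


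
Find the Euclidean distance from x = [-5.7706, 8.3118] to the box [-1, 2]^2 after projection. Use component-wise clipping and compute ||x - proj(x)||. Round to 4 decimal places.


Project each component onto [-1, 2].
clip(-5.7706) = -1.0, clip(8.3118) = 2.0
Projection = [-1.0, 2.0]
Squared diffs: [22.7586, 39.8388]
Distance = sqrt(62.5974) = 7.9119


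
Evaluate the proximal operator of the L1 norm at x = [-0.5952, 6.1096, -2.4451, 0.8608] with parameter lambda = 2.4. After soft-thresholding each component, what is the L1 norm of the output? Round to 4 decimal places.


Soft-thresholding with lambda = 2.4:
prox(-0.5952) = sign(-0.5952)*max(|-0.5952| - 2.4, 0) = 0.0
prox(6.1096) = sign(6.1096)*max(|6.1096| - 2.4, 0) = 3.7096
prox(-2.4451) = sign(-2.4451)*max(|-2.4451| - 2.4, 0) = -0.0451
prox(0.8608) = sign(0.8608)*max(|0.8608| - 2.4, 0) = 0.0
prox(x) = [0.0, 3.7096, -0.0451, 0.0]
||prox(x)||_1 = 0.0 + 3.7096 + 0.0451 + 0.0 = 3.7547


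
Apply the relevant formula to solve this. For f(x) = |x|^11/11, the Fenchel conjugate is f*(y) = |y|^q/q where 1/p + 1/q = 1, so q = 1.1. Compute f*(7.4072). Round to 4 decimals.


The conjugate exponent q satisfies 1/p + 1/q = 1.
p = 11, so q = 11/(11 - 1) = 1.1
|y|^q = 7.4072^1.1 = 9.0494
f*(7.4072) = 9.0494 / 1.1 = 8.2267


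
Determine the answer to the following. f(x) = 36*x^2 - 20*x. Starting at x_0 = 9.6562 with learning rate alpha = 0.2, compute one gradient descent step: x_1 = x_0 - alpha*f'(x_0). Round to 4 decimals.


We compute the gradient at x_0 and apply the update.
f'(x) = 72*x - 20
f'(9.6562) = 72*9.6562 - 20 = 675.2464
x_1 = 9.6562 - 0.2*675.2464 = -125.3931


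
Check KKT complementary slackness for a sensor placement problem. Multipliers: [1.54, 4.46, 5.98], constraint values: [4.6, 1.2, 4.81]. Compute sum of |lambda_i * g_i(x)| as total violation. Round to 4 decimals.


KKT complementary slackness check:
lambda_1 * g_1 = 1.54 * 4.6 = 7.084
lambda_2 * g_2 = 4.46 * 1.2 = 5.352
lambda_3 * g_3 = 5.98 * 4.81 = 28.7638
Total violation = 7.084 + 5.352 + 28.7638 = 41.1998


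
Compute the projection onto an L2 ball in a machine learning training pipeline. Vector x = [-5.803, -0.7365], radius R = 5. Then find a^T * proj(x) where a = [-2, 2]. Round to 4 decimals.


Step 1: Compute ||x|| (intermediates to 6 decimals).
||x|| = sqrt((-5.803)^2 + (-0.7365)^2) = 5.849551
Step 2: Project.
Since ||x|| > R, scale = R/||x|| = 5/5.849551 = 0.854766, proj(x) = scale * x
proj(x) = [-4.960207, -0.629535]
Step 3: Dot product.
a^T * proj(x) = -2*(-4.960207) + 2*(-0.629535) = 8.6613


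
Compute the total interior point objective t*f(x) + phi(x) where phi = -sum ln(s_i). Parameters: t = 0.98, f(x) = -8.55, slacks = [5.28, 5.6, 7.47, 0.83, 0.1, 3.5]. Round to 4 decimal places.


Step 1: Compute log-barrier.
ln values: [1.6639, 1.7228, 2.0109, -0.1863, -2.3026, 1.2528]
phi = -(1.6639 + 1.7228 + 2.0109 - 0.1863 - 2.3026 + 1.2528) = -4.1614
Step 2: Compute augmented objective.
t*f(x) = 0.98*-8.55 = -8.379
Total = -8.379 - 4.1614 = -12.5404


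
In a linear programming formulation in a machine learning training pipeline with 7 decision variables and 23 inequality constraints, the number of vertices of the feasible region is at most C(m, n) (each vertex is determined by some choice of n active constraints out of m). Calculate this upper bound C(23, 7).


Each vertex corresponds to some choice of n active constraints out of m, so the number of vertices is at most C(m, n) = m! / (n!(m-n)!).
m = 23, n = 7
Numerator: 23 * 22 * 21 * 20 * 19 * 18 * 17
Denominator: 7! = 5040
C(23, 7) = 245157


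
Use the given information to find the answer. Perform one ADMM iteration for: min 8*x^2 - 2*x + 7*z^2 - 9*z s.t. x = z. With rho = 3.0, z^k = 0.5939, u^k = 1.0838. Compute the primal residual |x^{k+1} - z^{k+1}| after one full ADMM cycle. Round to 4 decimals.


ADMM iteration with rho = 3.0, z^k = 0.5939, u^k = 1.0838
Step 1: x-update.
Minimize 8*x^2 - 2*x + (3.0/2)*(x - 0.5939 + 1.0838)^2
FOC: (2*8 + 3.0)*x = 2 + 3.0*(0.5939 - 1.0838)
x^{k+1} = 0.0279
Step 2: z-update.
Minimize 7*z^2 - 9*z + (3.0/2)*(0.0279 - z + 1.0838)^2
FOC: (2*7 + 3.0)*z = 9 + 3.0*(0.0279 + 1.0838)
z^{k+1} = 0.7256
Step 3: u-update.
u^{k+1} = 1.0838 + 0.0279 - 0.7256 = 0.3861
Step 4: Primal residual = |0.0279 - 0.7256| = 0.6977


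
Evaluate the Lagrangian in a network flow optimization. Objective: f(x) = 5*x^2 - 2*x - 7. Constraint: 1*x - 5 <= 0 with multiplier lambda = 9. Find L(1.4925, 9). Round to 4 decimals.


Step 1: Evaluate f(x).
f(1.4925) = 5*1.4925^2 - 2*1.4925 - 7 = 1.1528
Step 2: Evaluate g(x).
g(1.4925) = 1*1.4925 - 5 = -3.5075
Step 3: Compute Lagrangian.
L = 1.1528 + 9*-3.5075 = -30.4147


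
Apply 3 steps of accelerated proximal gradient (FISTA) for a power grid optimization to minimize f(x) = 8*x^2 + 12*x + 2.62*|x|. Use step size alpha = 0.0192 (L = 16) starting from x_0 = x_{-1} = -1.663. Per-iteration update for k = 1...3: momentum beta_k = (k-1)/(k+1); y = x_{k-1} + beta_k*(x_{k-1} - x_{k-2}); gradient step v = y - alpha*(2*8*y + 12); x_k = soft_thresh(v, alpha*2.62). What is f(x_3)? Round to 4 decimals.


FISTA on f(x) = 8*x^2 + 12*x + 2.62*|x|
L = 16, alpha = 0.0192
Iteration 1: beta = 0.0, y = -1.663 + 0.0*(-1.663 + 1.663) = -1.663
  grad(y) = -14.608, v = y - alpha*grad = -1.3825
  prox(v) = soft_thresh(-1.3825, 0.0503) = -1.3322
Iteration 2: beta = 0.3333, y = -1.3322 + 0.3333*(-1.3322 + 1.663) = -1.222
  grad(y) = -7.5514, v = y - alpha*grad = -1.077
  prox(v) = soft_thresh(-1.077, 0.0503) = -1.0267
Iteration 3: beta = 0.5, y = -1.0267 + 0.5*(-1.0267 + 1.3322) = -0.8739
  grad(y) = -1.9824, v = y - alpha*grad = -0.8358
  prox(v) = soft_thresh(-0.8358, 0.0503) = -0.7855
f(x_3) = 8*(-0.7855)^2 + 12*(-0.7855) + 2.62*|-0.7855| = -2.4318


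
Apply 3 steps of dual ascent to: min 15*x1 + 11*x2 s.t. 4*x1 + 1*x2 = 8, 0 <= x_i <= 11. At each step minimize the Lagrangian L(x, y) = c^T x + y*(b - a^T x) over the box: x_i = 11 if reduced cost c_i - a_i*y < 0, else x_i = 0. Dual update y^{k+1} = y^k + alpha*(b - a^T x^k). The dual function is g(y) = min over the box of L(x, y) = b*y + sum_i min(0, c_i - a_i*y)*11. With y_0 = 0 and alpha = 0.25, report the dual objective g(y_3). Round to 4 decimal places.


Dual ascent for LP: min 15*x1 + 11*x2, 4*x1 + 1*x2 = 8, 0 <= x_i <= 11
Step 1: y^k = 0.0, reduced costs: (15.0, 11.0)
  x^k = (0.0, 0.0), subgradient = b - a^T x = 8.0
  y^{k+1} = 0.0 + 0.25*8.0 = 2.0
Step 2: y^k = 2.0, reduced costs: (7.0, 9.0)
  x^k = (0.0, 0.0), subgradient = b - a^T x = 8.0
  y^{k+1} = 2.0 + 0.25*8.0 = 4.0
Step 3: y^k = 4.0, reduced costs: (-1.0, 7.0)
  x^k = (11.0, 0.0), subgradient = b - a^T x = -36.0
  y^{k+1} = 4.0 + 0.25*-36.0 = -5.0
Dual objective at y_3 = -5.0: reduced costs (35.0, 16.0), box minimizer x = (0.0, 0.0)
g(y_3) = b*y + (c1 - a1*y)*x1 + (c2 - a2*y)*x2 = 8*(-5.0) + 35.0*0.0 + 16.0*0.0 = -40.0 + 0.0 + 0.0 = -40.0


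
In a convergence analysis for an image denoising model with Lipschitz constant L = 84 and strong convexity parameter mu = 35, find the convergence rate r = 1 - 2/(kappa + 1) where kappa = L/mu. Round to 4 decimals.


Step 1: Compute the condition number.
kappa = L/mu = 84/35 = 2.4
Step 2: Compute the convergence rate.
r = 1 - 2/(kappa + 1) = 1 - 2*mu/(L + mu) = (L - mu)/(L + mu) = 49/119 = 0.4118


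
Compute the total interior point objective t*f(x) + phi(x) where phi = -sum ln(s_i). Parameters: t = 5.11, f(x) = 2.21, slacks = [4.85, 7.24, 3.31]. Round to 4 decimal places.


Step 1: Compute log-barrier.
ln values: [1.579, 1.9796, 1.1969]
phi = -(1.579 + 1.9796 + 1.1969) = -4.7555
Step 2: Compute augmented objective.
t*f(x) = 5.11*2.21 = 11.2931
Total = 11.2931 - 4.7555 = 6.5376


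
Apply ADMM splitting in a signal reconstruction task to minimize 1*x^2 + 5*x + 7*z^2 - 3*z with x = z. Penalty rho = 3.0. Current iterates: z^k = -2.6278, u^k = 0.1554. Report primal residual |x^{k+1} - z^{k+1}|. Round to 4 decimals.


ADMM iteration with rho = 3.0, z^k = -2.6278, u^k = 0.1554
Step 1: x-update.
Minimize 1*x^2 + 5*x + (3.0/2)*(x + 2.6278 + 0.1554)^2
FOC: (2*1 + 3.0)*x = -5 + 3.0*(-2.6278 - 0.1554)
x^{k+1} = -2.6699
Step 2: z-update.
Minimize 7*z^2 - 3*z + (3.0/2)*(-2.6699 - z + 0.1554)^2
FOC: (2*7 + 3.0)*z = 3 + 3.0*(-2.6699 + 0.1554)
z^{k+1} = -0.2673
Step 3: u-update.
u^{k+1} = 0.1554 - 2.6699 + 0.2673 = -2.2473
Step 4: Primal residual = |-2.6699 + 0.2673| = 2.4027


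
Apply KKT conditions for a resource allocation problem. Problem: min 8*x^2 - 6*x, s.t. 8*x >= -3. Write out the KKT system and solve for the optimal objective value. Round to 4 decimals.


Step 1: Try lambda = 0 (constraint inactive).
Stationarity: 2*8*x - 6 = 0
x* = 6/(2*8) = 0.375
Check constraint: 8*0.375 = 3.0 >= -3 -- satisfied.
Step 2: Compute optimal value.
f(x*) = 8*0.375^2 - 6*0.375 = -1.125


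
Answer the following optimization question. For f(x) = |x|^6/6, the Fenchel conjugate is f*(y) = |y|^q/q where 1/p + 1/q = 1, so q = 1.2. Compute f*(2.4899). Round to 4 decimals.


The conjugate exponent q satisfies 1/p + 1/q = 1.
p = 6, so q = 6/(6 - 1) = 1.2
|y|^q = 2.4899^1.2 = 2.9883
f*(2.4899) = 2.9883 / 1.2 = 2.4902


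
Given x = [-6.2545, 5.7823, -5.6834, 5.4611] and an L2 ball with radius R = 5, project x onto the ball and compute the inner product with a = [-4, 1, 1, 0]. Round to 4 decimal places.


Step 1: Compute ||x|| (intermediates to 6 decimals).
||x|| = sqrt((-6.2545)^2 + 5.7823^2 + (-5.6834)^2 + 5.4611^2) = 11.605103
Step 2: Project.
Since ||x|| > R, scale = R/||x|| = 5/11.605103 = 0.430845, proj(x) = scale * x
proj(x) = [-2.69472, 2.491275, -2.448664, 2.352888]
Step 3: Dot product.
a^T * proj(x) = -4*(-2.69472) + 1*2.491275 + 1*(-2.448664) + 0*2.352888 = 10.8215


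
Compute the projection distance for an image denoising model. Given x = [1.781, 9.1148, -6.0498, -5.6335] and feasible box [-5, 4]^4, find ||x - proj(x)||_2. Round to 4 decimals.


Project each component onto [-5, 4].
clip(1.781) = 1.781, clip(9.1148) = 4.0, clip(-6.0498) = -5.0, clip(-5.6335) = -5.0
Projection = [1.781, 4.0, -5.0, -5.0]
Squared diffs: [0.0, 26.1612, 1.1021, 0.4013]
Distance = sqrt(27.6646) = 5.2597


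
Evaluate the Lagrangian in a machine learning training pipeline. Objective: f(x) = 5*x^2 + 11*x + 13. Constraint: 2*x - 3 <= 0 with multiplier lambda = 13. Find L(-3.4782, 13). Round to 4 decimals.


Step 1: Evaluate f(x).
f(-3.4782) = 5*(-3.4782)^2 + 11*(-3.4782) + 13 = 35.2292
Step 2: Evaluate g(x).
g(-3.4782) = 2*-3.4782 - 3 = -9.9564
Step 3: Compute Lagrangian.
L = 35.2292 + 13*-9.9564 = -94.204


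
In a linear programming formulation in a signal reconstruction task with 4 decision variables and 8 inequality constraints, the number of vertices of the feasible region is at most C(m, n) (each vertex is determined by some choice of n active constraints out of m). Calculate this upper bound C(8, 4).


Each vertex corresponds to some choice of n active constraints out of m, so the number of vertices is at most C(m, n) = m! / (n!(m-n)!).
m = 8, n = 4
Numerator: 8 * 7 * 6 * 5
Denominator: 4! = 24
C(8, 4) = 70


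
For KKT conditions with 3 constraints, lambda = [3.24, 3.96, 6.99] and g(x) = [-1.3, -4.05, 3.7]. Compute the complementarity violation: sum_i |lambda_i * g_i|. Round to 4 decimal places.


KKT complementary slackness check:
lambda_1 * g_1 = 3.24 * -1.3 = -4.212
lambda_2 * g_2 = 3.96 * -4.05 = -16.038
lambda_3 * g_3 = 6.99 * 3.7 = 25.863
Total violation = 4.212 + 16.038 + 25.863 = 46.113


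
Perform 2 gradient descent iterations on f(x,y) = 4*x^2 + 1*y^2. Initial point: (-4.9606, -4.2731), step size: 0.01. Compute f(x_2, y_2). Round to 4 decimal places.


Gradient descent on f(x,y) = 4*x^2 + 1*y^2.
Starting point: (-4.9606, -4.2731), alpha = 0.01
Step 1: grad_x = 2*4*-4.9606 = -39.6848, grad_y = 2*1*-4.2731 = -8.5462
  x_1 = -4.9606 - 0.01*-39.6848 = -4.5638
  y_1 = -4.2731 - 0.01*-8.5462 = -4.1876
Step 2: grad_x = 2*4*-4.5638 = -36.51, grad_y = 2*1*-4.1876 = -8.3753
  x_2 = -4.5638 - 0.01*-36.51 = -4.1987
  y_2 = -4.1876 - 0.01*-8.3753 = -4.1039
f(-4.1987, -4.1039) = 4*(-4.1987)^2 + 1*(-4.1039)^2 = 87.3566


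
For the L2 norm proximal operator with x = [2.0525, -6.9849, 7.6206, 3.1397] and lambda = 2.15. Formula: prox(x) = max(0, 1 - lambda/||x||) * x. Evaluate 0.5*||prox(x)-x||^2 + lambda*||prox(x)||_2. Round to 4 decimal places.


Step 1: Compute ||x||.
||x|| = 10.9969
Step 2: Compute scaling factor.
scale = max(0, 1 - 2.15/10.9969) = 0.8045
Step 3: prox(x) = [1.6512, -5.6193, 6.1307, 2.5259]
||prox(x)|| = 8.8469
Step 4: Proximal objective.
0.5*||prox-x||^2 = 2.3113
lambda*||prox|| = 19.0208
Total = 21.3322


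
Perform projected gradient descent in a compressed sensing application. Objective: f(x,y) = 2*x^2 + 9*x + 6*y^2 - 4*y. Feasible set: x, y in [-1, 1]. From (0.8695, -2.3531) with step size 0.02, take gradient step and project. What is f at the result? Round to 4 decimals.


Step 1: Compute gradient at (0.8695, -2.3531).
grad_x = 2*2*0.8695 + 9 = 12.478
grad_y = 2*6*-2.3531 - 4 = -32.2372
Step 2: Gradient step.
x_raw = 0.8695 - 0.02*12.478 = 0.6199
y_raw = -2.3531 - 0.02*-32.2372 = -1.7084
Step 3: Project onto [-1, 1].
x_proj = clip(0.6199) = 0.6199
y_proj = clip(-1.7084) = -1.0
Step 4: Evaluate f.
f(0.6199, -1.0) = 16.3481


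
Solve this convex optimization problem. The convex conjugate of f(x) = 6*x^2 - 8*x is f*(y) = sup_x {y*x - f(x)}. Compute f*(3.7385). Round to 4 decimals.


f*(y) = sup_x {y*x - a*x^2 - b*x} = sup_x {(y-b)*x - a*x^2}
FOC: (y - b) - 2a*x = 0 => x* = (y - b)/(2a)
x* = (3.7385 + 8)/(2*6) = 0.9782
f*(3.7385) = (y-b)^2/(4a) = (3.7385 + 8)^2/(4*6)
= 137.7924/24 = 5.7413


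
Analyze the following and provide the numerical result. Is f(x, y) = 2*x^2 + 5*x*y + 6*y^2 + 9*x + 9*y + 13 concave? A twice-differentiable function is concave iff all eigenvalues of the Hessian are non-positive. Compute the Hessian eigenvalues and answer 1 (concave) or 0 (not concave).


The Hessian of f(x,y) = 2*x^2 + 5*x*y + 6*y^2 + 9*x + 9*y + 13 is:
H = [[4, 5], [5, 12]]
Trace = 4 + 12 = 16
Determinant = 4*12 - (5)^2 = 23
Discriminant = (16)^2 - 4*23 = 164.0
Eigenvalues: lambda_1 = 1.5969, lambda_2 = 14.4031
The function is not concave.

0


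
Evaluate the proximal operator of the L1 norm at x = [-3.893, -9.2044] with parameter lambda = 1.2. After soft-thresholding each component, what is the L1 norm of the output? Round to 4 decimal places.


Soft-thresholding with lambda = 1.2:
prox(-3.893) = sign(-3.893)*max(|-3.893| - 1.2, 0) = -2.693
prox(-9.2044) = sign(-9.2044)*max(|-9.2044| - 1.2, 0) = -8.0044
prox(x) = [-2.693, -8.0044]
||prox(x)||_1 = 2.693 + 8.0044 = 10.6974


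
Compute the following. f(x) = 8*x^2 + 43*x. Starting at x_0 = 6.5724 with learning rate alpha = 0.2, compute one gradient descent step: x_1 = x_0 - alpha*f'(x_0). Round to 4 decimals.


We compute the gradient at x_0 and apply the update.
f'(x) = 16*x + 43
f'(6.5724) = 16*6.5724 + 43 = 148.1584
x_1 = 6.5724 - 0.2*148.1584 = -23.0593


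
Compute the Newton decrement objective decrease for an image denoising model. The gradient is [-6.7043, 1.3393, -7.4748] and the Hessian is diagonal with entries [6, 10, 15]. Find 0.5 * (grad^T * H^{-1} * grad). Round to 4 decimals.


Step 1: H is diagonal, so H^(-1) * g = [-1.1174, 0.1339, -0.4983].
Step 2: g^T H^(-1) g = sum_i g_i^2 / H_ii
  = (-6.7043)^2/6 + (1.3393)^2/10 + (-7.4748)^2/15
  = 7.4913 + 0.1794 + 3.7248 = 11.3955
Step 3: Objective decrease = 0.5 * g^T H^(-1) g = 5.6977


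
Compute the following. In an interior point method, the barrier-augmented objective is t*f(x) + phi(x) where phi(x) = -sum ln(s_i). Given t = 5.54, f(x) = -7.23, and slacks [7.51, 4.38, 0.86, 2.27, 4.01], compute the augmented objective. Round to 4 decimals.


Step 1: Compute log-barrier.
ln values: [2.0162, 1.477, -0.1508, 0.8198, 1.3888]
phi = -(2.0162 + 1.477 - 0.1508 + 0.8198 + 1.3888) = -5.551
Step 2: Compute augmented objective.
t*f(x) = 5.54*-7.23 = -40.0542
Total = -40.0542 - 5.551 = -45.6052


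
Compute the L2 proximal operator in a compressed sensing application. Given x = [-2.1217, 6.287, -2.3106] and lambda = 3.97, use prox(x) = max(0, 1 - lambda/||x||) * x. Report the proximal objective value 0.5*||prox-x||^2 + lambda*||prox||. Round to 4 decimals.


Step 1: Compute ||x||.
||x|| = 7.0262
Step 2: Compute scaling factor.
scale = max(0, 1 - 3.97/7.0262) = 0.435
Step 3: prox(x) = [-0.9229, 2.7346, -1.005]
||prox(x)|| = 3.0562
Step 4: Proximal objective.
0.5*||prox-x||^2 = 7.8805
lambda*||prox|| = 12.1331
Total = 20.0134


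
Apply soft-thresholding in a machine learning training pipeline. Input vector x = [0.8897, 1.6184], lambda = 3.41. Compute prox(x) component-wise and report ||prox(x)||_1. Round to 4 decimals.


Soft-thresholding with lambda = 3.41:
prox(0.8897) = sign(0.8897)*max(|0.8897| - 3.41, 0) = 0.0
prox(1.6184) = sign(1.6184)*max(|1.6184| - 3.41, 0) = 0.0
prox(x) = [0.0, 0.0]
||prox(x)||_1 = 0.0 + 0.0 = 0.0


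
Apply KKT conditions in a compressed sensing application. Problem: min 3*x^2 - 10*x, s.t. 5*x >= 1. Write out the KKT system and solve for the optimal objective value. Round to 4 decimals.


Step 1: Try lambda = 0 (constraint inactive).
Stationarity: 2*3*x - 10 = 0
x* = 10/(2*3) = 5/3 = 1.6667 (rounded; the exact value 5/3 is used below)
Check constraint: 5*1.6667 = 8.3335 >= 1 -- satisfied.
Step 2: Compute optimal value.
f(x*) = 3*(5/3)^2 - 10*(5/3) = -8.3333


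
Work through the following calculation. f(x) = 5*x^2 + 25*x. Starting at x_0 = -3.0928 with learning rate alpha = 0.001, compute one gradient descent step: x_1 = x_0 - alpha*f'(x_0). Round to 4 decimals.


We compute the gradient at x_0 and apply the update.
f'(x) = 10*x + 25
f'(-3.0928) = 10*-3.0928 + 25 = -5.928
x_1 = -3.0928 - 0.001*-5.928 = -3.0869


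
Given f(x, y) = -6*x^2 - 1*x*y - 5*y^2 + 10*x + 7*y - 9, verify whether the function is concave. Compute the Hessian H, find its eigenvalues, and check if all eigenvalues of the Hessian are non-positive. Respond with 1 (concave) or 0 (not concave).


The Hessian of f(x,y) = -6*x^2 - 1*x*y - 5*y^2 + 10*x + 7*y - 9 is:
H = [[-12, -1], [-1, -10]]
Trace = -12 - 10 = -22
Determinant = -12*-10 - (-1)^2 = 119
Discriminant = (-22)^2 - 4*119 = 8.0
Eigenvalues: lambda_1 = -12.4142, lambda_2 = -9.5858
The function is concave.

1


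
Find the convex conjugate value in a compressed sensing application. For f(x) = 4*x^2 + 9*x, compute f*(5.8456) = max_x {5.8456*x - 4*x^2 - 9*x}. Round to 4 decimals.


f*(y) = sup_x {y*x - a*x^2 - b*x} = sup_x {(y-b)*x - a*x^2}
FOC: (y - b) - 2a*x = 0 => x* = (y - b)/(2a)
x* = (5.8456 - 9)/(2*4) = -0.3943
f*(5.8456) = (y-b)^2/(4a) = (5.8456 - 9)^2/(4*4)
= 9.9502/16 = 0.6219


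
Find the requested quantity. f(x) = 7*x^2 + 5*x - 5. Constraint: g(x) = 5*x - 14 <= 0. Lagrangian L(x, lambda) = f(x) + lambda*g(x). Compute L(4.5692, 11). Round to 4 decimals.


Step 1: Evaluate f(x).
f(4.5692) = 7*4.5692^2 + 5*4.5692 - 5 = 163.9891
Step 2: Evaluate g(x).
g(4.5692) = 5*4.5692 - 14 = 8.846
Step 3: Compute Lagrangian.
L = 163.9891 + 11*8.846 = 261.2951


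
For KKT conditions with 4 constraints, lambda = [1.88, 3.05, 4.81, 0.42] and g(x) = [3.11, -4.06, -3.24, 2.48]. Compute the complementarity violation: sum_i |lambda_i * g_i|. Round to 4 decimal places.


KKT complementary slackness check:
lambda_1 * g_1 = 1.88 * 3.11 = 5.8468
lambda_2 * g_2 = 3.05 * -4.06 = -12.383
lambda_3 * g_3 = 4.81 * -3.24 = -15.5844
lambda_4 * g_4 = 0.42 * 2.48 = 1.0416
Total violation = 5.8468 + 12.383 + 15.5844 + 1.0416 = 34.8558


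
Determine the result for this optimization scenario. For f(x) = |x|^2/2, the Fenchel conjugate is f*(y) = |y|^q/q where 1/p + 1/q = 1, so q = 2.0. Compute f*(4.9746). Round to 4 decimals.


The conjugate exponent q satisfies 1/p + 1/q = 1.
p = 2, so q = 2/(2 - 1) = 2.0
|y|^q = 4.9746^2.0 = 24.7466
f*(4.9746) = 24.7466 / 2.0 = 12.3733


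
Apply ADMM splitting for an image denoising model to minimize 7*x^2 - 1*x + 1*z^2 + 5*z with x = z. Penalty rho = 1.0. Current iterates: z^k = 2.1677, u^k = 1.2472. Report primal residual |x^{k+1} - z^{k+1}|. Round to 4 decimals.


ADMM iteration with rho = 1.0, z^k = 2.1677, u^k = 1.2472
Step 1: x-update.
Minimize 7*x^2 - 1*x + (1.0/2)*(x - 2.1677 + 1.2472)^2
FOC: (2*7 + 1.0)*x = 1 + 1.0*(2.1677 - 1.2472)
x^{k+1} = 0.128
Step 2: z-update.
Minimize 1*z^2 + 5*z + (1.0/2)*(0.128 - z + 1.2472)^2
FOC: (2*1 + 1.0)*z = -5 + 1.0*(0.128 + 1.2472)
z^{k+1} = -1.2083
Step 3: u-update.
u^{k+1} = 1.2472 + 0.128 + 1.2083 = 2.5835
Step 4: Primal residual = |0.128 + 1.2083| = 1.3363


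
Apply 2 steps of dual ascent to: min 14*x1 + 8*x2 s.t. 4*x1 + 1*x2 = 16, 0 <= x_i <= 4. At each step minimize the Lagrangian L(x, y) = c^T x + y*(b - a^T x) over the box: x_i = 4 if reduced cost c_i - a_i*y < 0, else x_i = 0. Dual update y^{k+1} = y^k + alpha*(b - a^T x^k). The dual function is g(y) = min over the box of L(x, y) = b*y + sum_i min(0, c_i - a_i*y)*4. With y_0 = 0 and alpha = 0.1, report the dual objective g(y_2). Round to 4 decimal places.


Dual ascent for LP: min 14*x1 + 8*x2, 4*x1 + 1*x2 = 16, 0 <= x_i <= 4
Step 1: y^k = 0.0, reduced costs: (14.0, 8.0)
  x^k = (0.0, 0.0), subgradient = b - a^T x = 16.0
  y^{k+1} = 0.0 + 0.1*16.0 = 1.6
Step 2: y^k = 1.6, reduced costs: (7.6, 6.4)
  x^k = (0.0, 0.0), subgradient = b - a^T x = 16.0
  y^{k+1} = 1.6 + 0.1*16.0 = 3.2
Dual objective at y_2 = 3.2: reduced costs (1.2, 4.8), box minimizer x = (0.0, 0.0)
g(y_2) = b*y + (c1 - a1*y)*x1 + (c2 - a2*y)*x2 = 16*3.2 + 1.2*0.0 + 4.8*0.0 = 51.2 + 0.0 + 0.0 = 51.2


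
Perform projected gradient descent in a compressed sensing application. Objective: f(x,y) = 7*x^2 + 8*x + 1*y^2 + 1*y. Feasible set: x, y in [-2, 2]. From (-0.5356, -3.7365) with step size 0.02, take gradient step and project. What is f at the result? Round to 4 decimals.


Step 1: Compute gradient at (-0.5356, -3.7365).
grad_x = 2*7*-0.5356 + 8 = 0.5016
grad_y = 2*1*-3.7365 + 1 = -6.473
Step 2: Gradient step.
x_raw = -0.5356 - 0.02*0.5016 = -0.5456
y_raw = -3.7365 - 0.02*-6.473 = -3.607
Step 3: Project onto [-2, 2].
x_proj = clip(-0.5456) = -0.5456
y_proj = clip(-3.607) = -2.0
Step 4: Evaluate f.
f(-0.5456, -2.0) = -0.2811
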